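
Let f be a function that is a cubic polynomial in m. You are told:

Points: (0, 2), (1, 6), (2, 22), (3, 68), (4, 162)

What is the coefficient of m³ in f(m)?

First differences: 4, 16, 46, 94. Second differences: 12, 30, 48. Third differences: 18, 18.
Level-3 differences are constant, so f has degree 3.
Fitting a degree-3 polynomial gives f(m) = 3m³ - 3m² + 4m + 2.
The coefficient of m³ is 3.

3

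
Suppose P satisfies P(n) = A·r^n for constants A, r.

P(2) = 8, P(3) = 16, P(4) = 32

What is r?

Consecutive ratio: 16/8 = 2, and 32/16 = 2, so r = 2.
Then A·2^2 = 8 gives A = 2, and P(n) = 2·2^n.

2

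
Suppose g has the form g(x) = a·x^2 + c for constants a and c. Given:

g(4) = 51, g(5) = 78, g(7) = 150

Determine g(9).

246

From g(4) = 51 and g(5) = 78: 16a + c = 51 and 25a + c = 78.
Subtracting: 9a = 27, so a = 3; then c = 51 − 3·16 = 3.
So g(x) = 3x² + 3, and g(9) = 246.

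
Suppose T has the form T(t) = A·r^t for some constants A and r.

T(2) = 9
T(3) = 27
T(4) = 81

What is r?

3

Consecutive ratio: 27/9 = 3, and 81/27 = 3, so r = 3.
Then A·3^2 = 9 gives A = 1, and T(t) = 1·3^t.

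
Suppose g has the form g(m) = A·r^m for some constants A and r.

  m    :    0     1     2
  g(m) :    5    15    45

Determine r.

3

Consecutive ratio: 15/5 = 3, and 45/15 = 3, so r = 3.
Then A·3^0 = 5 gives A = 5, and g(m) = 5·3^m.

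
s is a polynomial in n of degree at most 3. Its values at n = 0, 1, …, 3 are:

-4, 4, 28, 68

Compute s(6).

284

First differences: 8, 24, 40. Second differences: 16, 16.
Level-2 differences are constant, so s has degree 2.
Fitting a degree-2 polynomial gives s(n) = 8n² - 4.
Then s(6) = 284.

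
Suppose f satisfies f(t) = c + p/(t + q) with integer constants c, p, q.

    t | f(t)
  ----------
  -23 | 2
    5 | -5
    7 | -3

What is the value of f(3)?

(f(t) − c)(t + q) = p for each data point; the three points give a linear system in c and q, then p follows.
Solving: c = 1, q = -1, p = -24, so f(t) = 1 − 24/(t − 1).
Then f(3) = 1 − 24/2 = -11.

-11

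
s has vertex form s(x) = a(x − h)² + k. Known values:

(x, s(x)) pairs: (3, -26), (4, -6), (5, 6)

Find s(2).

-54

First differences 20, 12; second difference -8 = 2a, so a = -4.
Expanding, the x-coefficient is −2ah = 8h; matching it to the data gives h = 6, and then k = 10.
So s(x) = -4(x − 6)² + 10.
s(2) = -4·(-4)² + 10 = -54.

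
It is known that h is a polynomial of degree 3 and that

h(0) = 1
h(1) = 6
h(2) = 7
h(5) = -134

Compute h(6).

Write h(x) = ax³ + bx² + cx + d; the 4 given values yield a linear system in the 4 coefficients.
Solving, h(x) = -2x³ + 4x² + 3x + 1.
Then h(6) = -269.

-269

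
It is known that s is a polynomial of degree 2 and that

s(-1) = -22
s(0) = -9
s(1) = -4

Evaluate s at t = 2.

-7

Write s(t) = at² + bt + c; the 3 given values yield a linear system in the 3 coefficients.
Solving, s(t) = -4t² + 9t - 9.
Then s(2) = -7.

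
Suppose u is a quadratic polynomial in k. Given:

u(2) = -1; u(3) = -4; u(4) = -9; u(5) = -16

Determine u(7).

-36

Write u(k) = ak² + bk + c; the 4 given values yield a linear system in the 3 coefficients.
Solving, u(k) = -k² + 2k - 1.
Then u(7) = -36.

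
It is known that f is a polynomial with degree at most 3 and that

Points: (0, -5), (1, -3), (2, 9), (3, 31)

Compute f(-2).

21

Write f(m) = am³ + bm² + cm + d; the 4 given values yield a linear system in the 4 coefficients.
Solving, the leading coefficient vanishes, and f(m) = 5m² - 3m - 5.
Then f(-2) = 21.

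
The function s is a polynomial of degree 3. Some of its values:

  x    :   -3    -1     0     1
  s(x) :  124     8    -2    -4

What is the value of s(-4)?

Write s(x) = ax³ + bx² + cx + d; the 4 given values yield a linear system in the 4 coefficients.
Solving, s(x) = -3x³ + 4x² - 3x - 2.
Then s(-4) = 266.

266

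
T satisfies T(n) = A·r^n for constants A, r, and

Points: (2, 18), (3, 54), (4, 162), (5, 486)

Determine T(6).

Consecutive ratio: 54/18 = 3, and 162/54 = 3, so r = 3.
Then A·3^2 = 18 gives A = 2, and T(n) = 2·3^n.
T(6) = 2·3^6 = 1458.

1458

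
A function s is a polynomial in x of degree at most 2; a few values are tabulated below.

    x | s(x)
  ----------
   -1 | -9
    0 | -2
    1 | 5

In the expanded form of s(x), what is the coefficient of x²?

0

First differences: 7, 7.
Level-1 differences are constant, so s has degree 1.
Fitting a degree-1 polynomial gives s(x) = 7x - 2.
The coefficient of x² is 0.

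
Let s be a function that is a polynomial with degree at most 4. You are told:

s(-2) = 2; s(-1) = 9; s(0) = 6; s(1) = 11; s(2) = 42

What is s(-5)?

-259

Write s(n) = an^4 + bn³ + cn² + dn + e; the 5 given values yield a linear system in the 5 coefficients.
Solving, the leading coefficient vanishes, and s(n) = 3n³ + 4n² - 2n + 6.
Then s(-5) = -259.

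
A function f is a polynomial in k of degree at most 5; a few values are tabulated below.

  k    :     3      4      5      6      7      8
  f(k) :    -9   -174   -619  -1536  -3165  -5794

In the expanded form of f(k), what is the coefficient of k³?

Write f(k) = ak^5 + bk^4 + ck³ + dk² + ek + p; the 6 given values yield a linear system in the 6 coefficients.
Solving, the leading coefficient vanishes, and f(k) = -2k^4 + 4k³ + 6k² - 5k + 6.
The coefficient of k³ is 4.

4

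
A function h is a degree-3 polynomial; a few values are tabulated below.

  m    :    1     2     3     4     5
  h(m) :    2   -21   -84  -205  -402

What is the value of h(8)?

First differences: -23, -63, -121, -197. Second differences: -40, -58, -76. Third differences: -18, -18.
Level-3 differences are constant, so h has degree 3.
Fitting a degree-3 polynomial gives h(m) = -3m³ - 2m² + 4m + 3.
Then h(8) = -1629.

-1629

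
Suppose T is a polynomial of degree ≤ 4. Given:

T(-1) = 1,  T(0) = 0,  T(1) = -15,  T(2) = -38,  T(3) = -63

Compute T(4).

-84

First differences: -1, -15, -23, -25. Second differences: -14, -8, -2. Third differences: 6, 6.
Level-3 differences are constant, so T has degree 3.
Fitting a degree-3 polynomial gives T(n) = n³ - 7n² - 9n.
Then T(4) = -84.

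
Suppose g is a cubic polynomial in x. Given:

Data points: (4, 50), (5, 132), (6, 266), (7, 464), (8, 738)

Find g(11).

First differences: 82, 134, 198, 274. Second differences: 52, 64, 76. Third differences: 12, 12.
Level-3 differences are constant, so g has degree 3.
Fitting a degree-3 polynomial gives g(x) = 2x³ - 4x² - 4x + 2.
Then g(11) = 2136.

2136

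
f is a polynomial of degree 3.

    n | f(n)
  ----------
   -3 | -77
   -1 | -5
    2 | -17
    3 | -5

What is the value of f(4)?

Write f(n) = an³ + bn² + cn + d; the 4 given values yield a linear system in the 4 coefficients.
Solving, f(n) = 2n³ - 4n² - 6n - 5.
Then f(4) = 35.

35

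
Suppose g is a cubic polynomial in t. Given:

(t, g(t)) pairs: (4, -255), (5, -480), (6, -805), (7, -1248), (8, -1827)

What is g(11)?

-4560

Write g(t) = at³ + bt² + ct + d; the 5 given values yield a linear system in the 4 coefficients.
Solving, g(t) = -3t³ - 5t² + 3t + 5.
Then g(11) = -4560.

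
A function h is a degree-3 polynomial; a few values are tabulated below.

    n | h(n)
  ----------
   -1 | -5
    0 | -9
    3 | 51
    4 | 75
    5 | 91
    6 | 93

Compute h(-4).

163

Write h(n) = an³ + bn² + cn + d; the 6 given values yield a linear system in the 4 coefficients.
Solving, h(n) = -n³ + 8n² + 5n - 9.
Then h(-4) = 163.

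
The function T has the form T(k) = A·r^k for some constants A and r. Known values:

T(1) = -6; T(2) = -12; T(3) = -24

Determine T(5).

-96

Consecutive ratio: -12/(-6) = 2, and -24/(-12) = 2, so r = 2.
Then A·2^1 = -6 gives A = -3, and T(k) = -3·2^k.
T(5) = -3·2^5 = -96.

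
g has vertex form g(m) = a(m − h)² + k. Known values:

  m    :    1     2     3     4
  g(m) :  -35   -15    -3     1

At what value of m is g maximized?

4

First differences 20, 12, 4; second difference -8 = 2a, so a = -4.
Expanding, the m-coefficient is −2ah = 8h; matching it to the data gives h = 4, and then k = 1.
So g(m) = -4(m − 4)² + 1.
Hence h = 4.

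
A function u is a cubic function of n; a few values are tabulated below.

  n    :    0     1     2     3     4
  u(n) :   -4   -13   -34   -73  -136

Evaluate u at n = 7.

-529

Write u(n) = an³ + bn² + cn + d; the 5 given values yield a linear system in the 4 coefficients.
Solving, u(n) = -n³ - 3n² - 5n - 4.
Then u(7) = -529.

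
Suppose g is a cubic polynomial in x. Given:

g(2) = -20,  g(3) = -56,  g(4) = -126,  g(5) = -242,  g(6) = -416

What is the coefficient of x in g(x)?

First differences: -36, -70, -116, -174. Second differences: -34, -46, -58. Third differences: -12, -12.
Level-3 differences are constant, so g has degree 3.
Fitting a degree-3 polynomial gives g(x) = -2x³ + x² - 3x - 2.
The coefficient of x is -3.

-3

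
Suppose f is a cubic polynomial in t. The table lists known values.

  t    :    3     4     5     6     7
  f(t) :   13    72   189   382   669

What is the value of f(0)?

4

Write f(t) = at³ + bt² + ct + d; the 5 given values yield a linear system in the 4 coefficients.
Solving, f(t) = 3t³ - 7t² - 3t + 4.
Then f(0) = 4.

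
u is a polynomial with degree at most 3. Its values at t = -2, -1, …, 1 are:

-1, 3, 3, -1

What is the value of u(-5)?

-37

Write u(t) = at³ + bt² + ct + d; the 4 given values yield a linear system in the 4 coefficients.
Solving, the leading coefficient vanishes, and u(t) = -2t² - 2t + 3.
Then u(-5) = -37.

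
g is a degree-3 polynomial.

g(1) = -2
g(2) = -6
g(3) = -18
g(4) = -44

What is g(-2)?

22

Write g(x) = ax³ + bx² + cx + d; the 4 given values yield a linear system in the 4 coefficients.
Solving, g(x) = -x³ + 2x² - 3x.
Then g(-2) = 22.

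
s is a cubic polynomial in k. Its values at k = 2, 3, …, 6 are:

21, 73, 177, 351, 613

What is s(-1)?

First differences: 52, 104, 174, 262. Second differences: 52, 70, 88. Third differences: 18, 18.
Level-3 differences are constant, so s has degree 3.
Fitting a degree-3 polynomial gives s(k) = 3k³ - k² + 1.
Then s(-1) = -3.

-3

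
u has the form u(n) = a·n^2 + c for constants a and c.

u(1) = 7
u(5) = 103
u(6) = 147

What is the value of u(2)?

From u(1) = 7 and u(5) = 103: 1a + c = 7 and 25a + c = 103.
Subtracting: 24a = 96, so a = 4; then c = 7 − 4·1 = 3.
So u(n) = 4n² + 3, and u(2) = 19.

19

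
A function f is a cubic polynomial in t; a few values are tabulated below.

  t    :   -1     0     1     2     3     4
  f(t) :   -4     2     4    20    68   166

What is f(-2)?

-32

First differences: 6, 2, 16, 48, 98. Second differences: -4, 14, 32, 50. Third differences: 18, 18, 18.
Level-3 differences are constant, so f has degree 3.
Fitting a degree-3 polynomial gives f(t) = 3t³ - 2t² + t + 2.
Then f(-2) = -32.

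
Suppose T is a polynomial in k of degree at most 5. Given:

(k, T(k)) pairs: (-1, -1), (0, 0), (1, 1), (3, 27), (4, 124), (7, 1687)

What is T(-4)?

356

Write T(k) = ak^5 + bk^4 + ck³ + dk² + ek + p; the 6 given values yield a linear system in the 6 coefficients.
Solving, the leading coefficient vanishes, and T(k) = k^4 - 2k³ - k² + 3k.
Then T(-4) = 356.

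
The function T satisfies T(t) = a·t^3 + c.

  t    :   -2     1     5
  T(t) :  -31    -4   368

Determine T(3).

From T(-2) = -31 and T(1) = -4: -8a + c = -31 and 1a + c = -4.
Subtracting: 9a = 27, so a = 3; then c = -31 − 3·(-8) = -7.
So T(t) = 3t³ − 7, and T(3) = 74.

74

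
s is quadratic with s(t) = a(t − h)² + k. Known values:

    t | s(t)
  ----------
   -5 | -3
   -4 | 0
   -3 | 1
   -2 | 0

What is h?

-3

First differences 3, 1, -1; second difference -2 = 2a, so a = -1.
Expanding, the t-coefficient is −2ah = 2h; matching it to the data gives h = -3, and then k = 1.
So s(t) = -1(t + 3)² + 1.
Hence h = -3.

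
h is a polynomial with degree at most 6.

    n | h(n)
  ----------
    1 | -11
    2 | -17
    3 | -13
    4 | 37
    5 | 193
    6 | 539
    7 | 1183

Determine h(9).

3917

First differences: -6, 4, 50, 156, 346, 644. Second differences: 10, 46, 106, 190, 298. Third differences: 36, 60, 84, 108. Fourth differences: 24, 24, 24.
Level-4 differences are constant, so h has degree 4.
Fitting a degree-4 polynomial gives h(n) = n^4 - 4n³ + 4n² - 5n - 7.
Then h(9) = 3917.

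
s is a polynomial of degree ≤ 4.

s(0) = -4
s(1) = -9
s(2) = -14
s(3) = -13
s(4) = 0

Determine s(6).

Write s(t) = at^4 + bt³ + ct² + dt + e; the 5 given values yield a linear system in the 5 coefficients.
Solving, the leading coefficient vanishes, and s(t) = t³ - 3t² - 3t - 4.
Then s(6) = 86.

86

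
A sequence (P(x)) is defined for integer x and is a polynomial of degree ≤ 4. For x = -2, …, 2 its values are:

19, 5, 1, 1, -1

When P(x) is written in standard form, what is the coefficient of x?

Write P(x) = ax^4 + bx³ + cx² + dx + e; the 5 given values yield a linear system in the 5 coefficients.
Solving, the leading coefficient vanishes, and P(x) = -x³ + 2x² - x + 1.
The coefficient of x is -1.

-1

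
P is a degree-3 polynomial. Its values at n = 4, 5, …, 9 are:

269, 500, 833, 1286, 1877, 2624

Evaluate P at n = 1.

8

Write P(n) = an³ + bn² + cn + d; the 6 given values yield a linear system in the 4 coefficients.
Solving, P(n) = 3n³ + 6n² - 6n + 5.
Then P(1) = 8.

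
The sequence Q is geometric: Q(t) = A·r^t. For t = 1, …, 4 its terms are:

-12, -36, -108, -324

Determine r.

Consecutive ratio: -36/(-12) = 3, and -108/(-36) = 3, so r = 3.
Then A·3^1 = -12 gives A = -4, and Q(t) = -4·3^t.

3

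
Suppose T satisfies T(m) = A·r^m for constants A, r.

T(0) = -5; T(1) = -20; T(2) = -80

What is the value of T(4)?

-1280

Consecutive ratio: -20/(-5) = 4, and -80/(-20) = 4, so r = 4.
Then A·4^0 = -5 gives A = -5, and T(m) = -5·4^m.
T(4) = -5·4^4 = -1280.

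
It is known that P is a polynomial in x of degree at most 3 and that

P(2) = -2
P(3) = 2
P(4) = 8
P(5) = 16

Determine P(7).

First differences: 4, 6, 8. Second differences: 2, 2.
Level-2 differences are constant, so P has degree 2.
Fitting a degree-2 polynomial gives P(x) = x² - x - 4.
Then P(7) = 38.

38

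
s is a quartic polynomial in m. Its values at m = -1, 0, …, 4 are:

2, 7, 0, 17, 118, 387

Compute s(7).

3402

First differences: 5, -7, 17, 101, 269. Second differences: -12, 24, 84, 168. Third differences: 36, 60, 84. Fourth differences: 24, 24.
Level-4 differences are constant, so s has degree 4.
Fitting a degree-4 polynomial gives s(m) = m^4 + 4m³ - 7m² - 5m + 7.
Then s(7) = 3402.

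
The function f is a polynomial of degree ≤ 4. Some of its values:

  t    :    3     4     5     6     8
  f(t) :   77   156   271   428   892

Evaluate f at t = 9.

1211

Write f(t) = at^4 + bt³ + ct² + dt + e; the 5 given values yield a linear system in the 5 coefficients.
Solving, the leading coefficient vanishes, and f(t) = t³ + 6t² - 4.
Then f(9) = 1211.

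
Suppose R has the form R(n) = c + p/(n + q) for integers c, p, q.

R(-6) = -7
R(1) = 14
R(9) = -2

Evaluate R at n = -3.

(R(n) − c)(n + q) = p for each data point; the three points give a linear system in c and q, then p follows.
Solving: c = -4, q = 0, p = 18, so R(n) = -4 + 18/(n + 0).
Then R(-3) = -4 + 18/(-3) = -10.

-10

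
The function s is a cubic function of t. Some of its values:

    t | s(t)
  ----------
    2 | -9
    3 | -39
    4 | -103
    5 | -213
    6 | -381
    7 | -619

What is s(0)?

-3

First differences: -30, -64, -110, -168, -238. Second differences: -34, -46, -58, -70. Third differences: -12, -12, -12.
Level-3 differences are constant, so s has degree 3.
Fitting a degree-3 polynomial gives s(t) = -2t³ + t² + 3t - 3.
Then s(0) = -3.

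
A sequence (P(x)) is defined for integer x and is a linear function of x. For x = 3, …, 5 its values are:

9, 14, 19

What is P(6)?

First differences: 5, 5.
Level-1 differences are constant, so P has degree 1.
Extending the table by one column gives the next first difference 5, so P(6) = 19 + 5 = 24.

24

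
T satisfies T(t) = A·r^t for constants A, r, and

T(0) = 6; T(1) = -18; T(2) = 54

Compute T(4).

486

Consecutive ratio: -18/6 = -3, and 54/(-18) = -3, so r = -3.
Then A·(-3)^0 = 6 gives A = 6, and T(t) = 6·(-3)^t.
T(4) = 6·(-3)^4 = 486.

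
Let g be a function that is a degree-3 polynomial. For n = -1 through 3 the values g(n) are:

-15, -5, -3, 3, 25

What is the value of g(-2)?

First differences: 10, 2, 6, 22. Second differences: -8, 4, 16. Third differences: 12, 12.
Level-3 differences are constant, so g has degree 3.
Fitting a degree-3 polynomial gives g(n) = 2n³ - 4n² + 4n - 5.
Then g(-2) = -45.

-45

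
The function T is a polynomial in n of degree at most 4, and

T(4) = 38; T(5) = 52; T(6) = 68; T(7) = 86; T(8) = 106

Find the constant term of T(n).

First differences: 14, 16, 18, 20. Second differences: 2, 2, 2.
Level-2 differences are constant, so T has degree 2.
Fitting a degree-2 polynomial gives T(n) = n² + 5n + 2.
The constant term is T(0) = 2.

2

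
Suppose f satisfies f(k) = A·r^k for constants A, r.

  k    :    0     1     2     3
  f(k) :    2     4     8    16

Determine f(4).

32

Consecutive ratio: 4/2 = 2, and 8/4 = 2, so r = 2.
Then A·2^0 = 2 gives A = 2, and f(k) = 2·2^k.
f(4) = 2·2^4 = 32.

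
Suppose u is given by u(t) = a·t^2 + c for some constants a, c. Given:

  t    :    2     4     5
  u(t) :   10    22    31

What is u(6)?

From u(2) = 10 and u(4) = 22: 4a + c = 10 and 16a + c = 22.
Subtracting: 12a = 12, so a = 1; then c = 10 − 1·4 = 6.
So u(t) = 1t² + 6, and u(6) = 42.

42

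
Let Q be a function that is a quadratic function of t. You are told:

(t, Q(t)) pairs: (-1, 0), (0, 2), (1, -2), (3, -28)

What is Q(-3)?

Write Q(t) = at² + bt + c; the 4 given values yield a linear system in the 3 coefficients.
Solving, Q(t) = -3t² - t + 2.
Then Q(-3) = -22.

-22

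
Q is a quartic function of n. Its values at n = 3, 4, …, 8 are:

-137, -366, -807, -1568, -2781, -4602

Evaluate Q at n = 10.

-10812

First differences: -229, -441, -761, -1213, -1821. Second differences: -212, -320, -452, -608. Third differences: -108, -132, -156. Fourth differences: -24, -24.
Level-4 differences are constant, so Q has degree 4.
Fitting a degree-4 polynomial gives Q(n) = -n^4 - 9n² + 9n - 2.
Then Q(10) = -10812.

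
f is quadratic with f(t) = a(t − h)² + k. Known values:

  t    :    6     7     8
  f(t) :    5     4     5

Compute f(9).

8

First differences -1, 1; second difference 2 = 2a, so a = 1.
Expanding, the t-coefficient is −2ah = -2h; matching it to the data gives h = 7, and then k = 4.
So f(t) = 1(t − 7)² + 4.
f(9) = 1·2² + 4 = 8.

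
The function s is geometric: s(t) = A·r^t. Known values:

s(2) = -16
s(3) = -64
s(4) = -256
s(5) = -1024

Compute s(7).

Consecutive ratio: -64/(-16) = 4, and -256/(-64) = 4, so r = 4.
Then A·4^2 = -16 gives A = -1, and s(t) = -1·4^t.
s(7) = -1·4^7 = -16384.

-16384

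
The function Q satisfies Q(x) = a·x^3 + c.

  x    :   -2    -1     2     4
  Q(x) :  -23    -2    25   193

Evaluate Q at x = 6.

649

From Q(-2) = -23 and Q(-1) = -2: -8a + c = -23 and -1a + c = -2.
Subtracting: 7a = 21, so a = 3; then c = -23 − 3·(-8) = 1.
So Q(x) = 3x³ + 1, and Q(6) = 649.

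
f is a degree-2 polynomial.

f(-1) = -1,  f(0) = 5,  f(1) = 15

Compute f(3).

Write f(n) = an² + bn + c; the 3 given values yield a linear system in the 3 coefficients.
Solving, f(n) = 2n² + 8n + 5.
Then f(3) = 47.

47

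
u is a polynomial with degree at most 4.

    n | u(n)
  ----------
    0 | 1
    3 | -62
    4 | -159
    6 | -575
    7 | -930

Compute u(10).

-2799

Write u(n) = an^4 + bn³ + cn² + dn + e; the 5 given values yield a linear system in the 5 coefficients.
Solving, the leading coefficient vanishes, and u(n) = -3n³ + 2n² + 1.
Then u(10) = -2799.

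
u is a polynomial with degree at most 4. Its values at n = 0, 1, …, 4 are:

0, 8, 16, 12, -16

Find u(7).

-364

First differences: 8, 8, -4, -28. Second differences: 0, -12, -24. Third differences: -12, -12.
Level-3 differences are constant, so u has degree 3.
Fitting a degree-3 polynomial gives u(n) = -2n³ + 6n² + 4n.
Then u(7) = -364.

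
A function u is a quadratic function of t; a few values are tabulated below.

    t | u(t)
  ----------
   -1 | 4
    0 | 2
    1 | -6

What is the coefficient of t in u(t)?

Write u(t) = at² + bt + c; the 3 given values yield a linear system in the 3 coefficients.
Solving, u(t) = -3t² - 5t + 2.
The coefficient of t is -5.

-5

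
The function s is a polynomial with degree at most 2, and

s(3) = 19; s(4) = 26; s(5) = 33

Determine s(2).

12

First differences: 7, 7.
Level-1 differences are constant, so s has degree 1.
Fitting a degree-1 polynomial gives s(x) = 7x - 2.
Then s(2) = 12.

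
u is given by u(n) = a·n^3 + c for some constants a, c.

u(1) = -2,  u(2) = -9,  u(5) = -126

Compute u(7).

From u(1) = -2 and u(2) = -9: 1a + c = -2 and 8a + c = -9.
Subtracting: 7a = -7, so a = -1; then c = -2 − (-1)·1 = -1.
So u(n) = -1n³ − 1, and u(7) = -344.

-344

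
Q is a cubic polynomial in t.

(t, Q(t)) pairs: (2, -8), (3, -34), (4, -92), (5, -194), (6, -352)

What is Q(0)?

-4

First differences: -26, -58, -102, -158. Second differences: -32, -44, -56. Third differences: -12, -12.
Level-3 differences are constant, so Q has degree 3.
Fitting a degree-3 polynomial gives Q(t) = -2t³ + 2t² + 2t - 4.
The constant term is Q(0) = -4.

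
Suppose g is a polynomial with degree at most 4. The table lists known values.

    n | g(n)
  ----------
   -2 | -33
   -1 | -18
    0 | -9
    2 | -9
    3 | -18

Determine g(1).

Write g(n) = an^4 + bn³ + cn² + dn + e; the 5 given values yield a linear system in the 5 coefficients.
Solving, the top 2 coefficients vanish, and g(n) = -3n² + 6n - 9.
Then g(1) = -6.

-6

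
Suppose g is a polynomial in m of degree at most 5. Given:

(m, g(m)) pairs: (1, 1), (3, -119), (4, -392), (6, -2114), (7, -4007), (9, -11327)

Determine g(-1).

-7

Write g(m) = am^5 + bm^4 + cm³ + dm² + em + p; the 6 given values yield a linear system in the 6 coefficients.
Solving, the leading coefficient vanishes, and g(m) = -2m^4 + 3m³ - 5m² + m + 4.
Then g(-1) = -7.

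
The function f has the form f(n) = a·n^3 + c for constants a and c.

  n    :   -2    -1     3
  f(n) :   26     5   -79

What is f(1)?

-1

From f(-2) = 26 and f(-1) = 5: -8a + c = 26 and -1a + c = 5.
Subtracting: 7a = -21, so a = -3; then c = 26 − (-3)·(-8) = 2.
So f(n) = -3n³ + 2, and f(1) = -1.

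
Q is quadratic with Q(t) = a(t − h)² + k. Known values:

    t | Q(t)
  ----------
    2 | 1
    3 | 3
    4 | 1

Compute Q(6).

First differences 2, -2; second difference -4 = 2a, so a = -2.
Expanding, the t-coefficient is −2ah = 4h; matching it to the data gives h = 3, and then k = 3.
So Q(t) = -2(t − 3)² + 3.
Q(6) = -2·3² + 3 = -15.

-15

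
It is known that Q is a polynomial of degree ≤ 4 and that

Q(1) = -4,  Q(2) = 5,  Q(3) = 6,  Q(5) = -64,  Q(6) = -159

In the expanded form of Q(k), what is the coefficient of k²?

8

Write Q(k) = ak^4 + bk³ + ck² + dk + e; the 5 given values yield a linear system in the 5 coefficients.
Solving, the leading coefficient vanishes, and Q(k) = -2k³ + 8k² - k - 9.
The coefficient of k² is 8.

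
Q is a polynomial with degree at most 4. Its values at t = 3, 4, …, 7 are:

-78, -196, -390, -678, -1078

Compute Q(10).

First differences: -118, -194, -288, -400. Second differences: -76, -94, -112. Third differences: -18, -18.
Level-3 differences are constant, so Q has degree 3.
Fitting a degree-3 polynomial gives Q(t) = -3t³ - 2t² + 7t.
Then Q(10) = -3130.

-3130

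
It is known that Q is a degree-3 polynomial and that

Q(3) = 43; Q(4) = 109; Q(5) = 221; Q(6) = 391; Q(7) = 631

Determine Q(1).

1

First differences: 66, 112, 170, 240. Second differences: 46, 58, 70. Third differences: 12, 12.
Level-3 differences are constant, so Q has degree 3.
Fitting a degree-3 polynomial gives Q(m) = 2m³ - m² - m + 1.
Then Q(1) = 1.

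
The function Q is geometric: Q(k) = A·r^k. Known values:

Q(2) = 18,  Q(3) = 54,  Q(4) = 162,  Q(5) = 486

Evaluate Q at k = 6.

1458

Consecutive ratio: 54/18 = 3, and 162/54 = 3, so r = 3.
Then A·3^2 = 18 gives A = 2, and Q(k) = 2·3^k.
Q(6) = 2·3^6 = 1458.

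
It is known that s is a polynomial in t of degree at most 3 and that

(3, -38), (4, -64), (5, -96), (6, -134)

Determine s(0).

4

Write s(t) = at³ + bt² + ct + d; the 4 given values yield a linear system in the 4 coefficients.
Solving, the leading coefficient vanishes, and s(t) = -3t² - 5t + 4.
Then s(0) = 4.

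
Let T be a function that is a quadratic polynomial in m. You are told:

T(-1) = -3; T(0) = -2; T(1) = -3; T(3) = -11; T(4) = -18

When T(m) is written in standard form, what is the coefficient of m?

0

Write T(m) = am² + bm + c; the 5 given values yield a linear system in the 3 coefficients.
Solving, T(m) = -m² - 2.
The coefficient of m is 0.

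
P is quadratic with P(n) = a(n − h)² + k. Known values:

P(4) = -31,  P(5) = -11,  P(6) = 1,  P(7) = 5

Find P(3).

-59

First differences 20, 12, 4; second difference -8 = 2a, so a = -4.
Expanding, the n-coefficient is −2ah = 8h; matching it to the data gives h = 7, and then k = 5.
So P(n) = -4(n − 7)² + 5.
P(3) = -4·(-4)² + 5 = -59.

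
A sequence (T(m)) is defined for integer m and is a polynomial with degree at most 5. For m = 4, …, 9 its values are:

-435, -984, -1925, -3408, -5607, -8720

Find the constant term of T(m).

First differences: -549, -941, -1483, -2199, -3113. Second differences: -392, -542, -716, -914. Third differences: -150, -174, -198. Fourth differences: -24, -24.
Level-4 differences are constant, so T has degree 4.
Fitting a degree-4 polynomial gives T(m) = -m^4 - 3m³ + 3m + 1.
The constant term is T(0) = 1.

1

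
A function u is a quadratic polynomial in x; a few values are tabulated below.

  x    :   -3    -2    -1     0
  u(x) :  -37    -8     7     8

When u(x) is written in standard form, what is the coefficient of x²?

-7

Write u(x) = ax² + bx + c; the 4 given values yield a linear system in the 3 coefficients.
Solving, u(x) = -7x² - 6x + 8.
The coefficient of x² is -7.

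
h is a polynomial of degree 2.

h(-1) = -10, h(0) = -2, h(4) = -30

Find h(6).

-80

Write h(n) = an² + bn + c; the 3 given values yield a linear system in the 3 coefficients.
Solving, h(n) = -3n² + 5n - 2.
Then h(6) = -80.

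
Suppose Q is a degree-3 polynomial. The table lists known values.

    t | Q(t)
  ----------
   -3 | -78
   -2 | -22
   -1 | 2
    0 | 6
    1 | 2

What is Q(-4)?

Write Q(t) = at³ + bt² + ct + d; the 5 given values yield a linear system in the 4 coefficients.
Solving, Q(t) = 2t³ - 4t² - 2t + 6.
Then Q(-4) = -178.

-178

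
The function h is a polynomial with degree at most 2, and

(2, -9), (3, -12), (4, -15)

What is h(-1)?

Write h(x) = ax² + bx + c; the 3 given values yield a linear system in the 3 coefficients.
Solving, the leading coefficient vanishes, and h(x) = -3x - 3.
Then h(-1) = 0.

0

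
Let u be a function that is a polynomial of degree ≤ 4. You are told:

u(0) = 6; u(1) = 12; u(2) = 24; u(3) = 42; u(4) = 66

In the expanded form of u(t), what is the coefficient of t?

Write u(t) = at^4 + bt³ + ct² + dt + e; the 5 given values yield a linear system in the 5 coefficients.
Solving, the top 2 coefficients vanish, and u(t) = 3t² + 3t + 6.
The coefficient of t is 3.

3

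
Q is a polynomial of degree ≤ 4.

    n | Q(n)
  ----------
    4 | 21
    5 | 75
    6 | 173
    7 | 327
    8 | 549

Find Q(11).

1743

Write Q(n) = an^4 + bn³ + cn² + dn + e; the 5 given values yield a linear system in the 5 coefficients.
Solving, the leading coefficient vanishes, and Q(n) = 2n³ - 8n² + 4n + 5.
Then Q(11) = 1743.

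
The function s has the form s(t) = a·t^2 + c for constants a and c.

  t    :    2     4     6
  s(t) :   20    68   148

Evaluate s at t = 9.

From s(2) = 20 and s(4) = 68: 4a + c = 20 and 16a + c = 68.
Subtracting: 12a = 48, so a = 4; then c = 20 − 4·4 = 4.
So s(t) = 4t² + 4, and s(9) = 328.

328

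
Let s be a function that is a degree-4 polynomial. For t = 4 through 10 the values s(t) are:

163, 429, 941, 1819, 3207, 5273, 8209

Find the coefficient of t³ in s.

First differences: 266, 512, 878, 1388, 2066, 2936. Second differences: 246, 366, 510, 678, 870. Third differences: 120, 144, 168, 192. Fourth differences: 24, 24, 24.
Level-4 differences are constant, so s has degree 4.
Fitting a degree-4 polynomial gives s(t) = t^4 - 2t³ + 2t² + t - 1.
The coefficient of t³ is -2.

-2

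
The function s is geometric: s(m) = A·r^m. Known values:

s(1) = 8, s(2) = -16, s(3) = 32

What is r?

Consecutive ratio: -16/8 = -2, and 32/(-16) = -2, so r = -2.
Then A·(-2)^1 = 8 gives A = -4, and s(m) = -4·(-2)^m.

-2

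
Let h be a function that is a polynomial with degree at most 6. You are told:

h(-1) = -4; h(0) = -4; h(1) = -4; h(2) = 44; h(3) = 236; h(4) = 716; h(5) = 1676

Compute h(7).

First differences: 0, 0, 48, 192, 480, 960. Second differences: 0, 48, 144, 288, 480. Third differences: 48, 96, 144, 192. Fourth differences: 48, 48, 48.
Level-4 differences are constant, so h has degree 4.
Fitting a degree-4 polynomial gives h(x) = 2x^4 + 4x³ - 2x² - 4x - 4.
Then h(7) = 6044.

6044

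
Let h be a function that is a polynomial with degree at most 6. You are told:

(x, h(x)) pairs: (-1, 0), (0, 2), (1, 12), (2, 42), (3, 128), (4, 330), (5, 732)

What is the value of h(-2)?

First differences: 2, 10, 30, 86, 202, 402. Second differences: 8, 20, 56, 116, 200. Third differences: 12, 36, 60, 84. Fourth differences: 24, 24, 24.
Level-4 differences are constant, so h has degree 4.
Fitting a degree-4 polynomial gives h(x) = x^4 + 3x² + 6x + 2.
Then h(-2) = 18.

18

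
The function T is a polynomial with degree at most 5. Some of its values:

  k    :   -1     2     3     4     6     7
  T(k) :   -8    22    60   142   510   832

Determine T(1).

10

Write T(k) = ak^5 + bk^4 + ck³ + dk² + ek + p; the 6 given values yield a linear system in the 6 coefficients.
Solving, the top 2 coefficients vanish, and T(k) = 3k³ - 5k² + 6k + 6.
Then T(1) = 10.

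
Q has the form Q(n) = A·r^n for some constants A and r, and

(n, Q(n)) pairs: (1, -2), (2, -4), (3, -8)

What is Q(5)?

-32

Consecutive ratio: -4/(-2) = 2, and -8/(-4) = 2, so r = 2.
Then A·2^1 = -2 gives A = -1, and Q(n) = -1·2^n.
Q(5) = -1·2^5 = -32.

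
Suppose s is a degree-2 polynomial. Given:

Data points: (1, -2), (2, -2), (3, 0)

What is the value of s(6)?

Write s(m) = am² + bm + c; the 3 given values yield a linear system in the 3 coefficients.
Solving, s(m) = m² - 3m.
Then s(6) = 18.

18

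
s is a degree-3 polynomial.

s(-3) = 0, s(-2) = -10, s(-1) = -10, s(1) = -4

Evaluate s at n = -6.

150

Write s(n) = an³ + bn² + cn + d; the 4 given values yield a linear system in the 4 coefficients.
Solving, s(n) = -n³ - n² + 4n - 6.
Then s(-6) = 150.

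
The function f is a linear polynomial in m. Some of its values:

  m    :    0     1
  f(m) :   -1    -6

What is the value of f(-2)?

9

Write f(m) = am + b; the 2 given values yield a linear system in the 2 coefficients.
Solving, f(m) = -5m - 1.
Then f(-2) = 9.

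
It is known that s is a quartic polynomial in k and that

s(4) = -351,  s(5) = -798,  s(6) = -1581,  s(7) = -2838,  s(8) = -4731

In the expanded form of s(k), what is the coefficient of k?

1

Write s(k) = ak^4 + bk³ + ck² + dk + e; the 5 given values yield a linear system in the 5 coefficients.
Solving, s(k) = -k^4 - k³ - 2k² + k - 3.
The coefficient of k is 1.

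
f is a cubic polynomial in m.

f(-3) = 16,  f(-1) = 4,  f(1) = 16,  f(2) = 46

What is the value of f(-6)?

Write f(m) = am³ + bm² + cm + d; the 4 given values yield a linear system in the 4 coefficients.
Solving, f(m) = m³ + 6m² + 5m + 4.
Then f(-6) = -26.

-26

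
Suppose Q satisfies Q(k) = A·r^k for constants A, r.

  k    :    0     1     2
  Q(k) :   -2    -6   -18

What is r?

3

Consecutive ratio: -6/(-2) = 3, and -18/(-6) = 3, so r = 3.
Then A·3^0 = -2 gives A = -2, and Q(k) = -2·3^k.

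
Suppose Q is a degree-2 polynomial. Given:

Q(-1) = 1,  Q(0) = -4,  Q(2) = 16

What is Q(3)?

41

Write Q(m) = am² + bm + c; the 3 given values yield a linear system in the 3 coefficients.
Solving, Q(m) = 5m² - 4.
Then Q(3) = 41.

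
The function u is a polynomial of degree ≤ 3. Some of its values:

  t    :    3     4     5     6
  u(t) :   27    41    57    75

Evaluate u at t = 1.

5

First differences: 14, 16, 18. Second differences: 2, 2.
Level-2 differences are constant, so u has degree 2.
Fitting a degree-2 polynomial gives u(t) = t² + 7t - 3.
Then u(1) = 5.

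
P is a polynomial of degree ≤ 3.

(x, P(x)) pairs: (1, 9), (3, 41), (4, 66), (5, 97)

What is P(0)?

Write P(x) = ax³ + bx² + cx + d; the 4 given values yield a linear system in the 4 coefficients.
Solving, the leading coefficient vanishes, and P(x) = 3x² + 4x + 2.
The constant term is P(0) = 2.

2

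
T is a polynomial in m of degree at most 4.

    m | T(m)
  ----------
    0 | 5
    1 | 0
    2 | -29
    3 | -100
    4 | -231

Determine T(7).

First differences: -5, -29, -71, -131. Second differences: -24, -42, -60. Third differences: -18, -18.
Level-3 differences are constant, so T has degree 3.
Fitting a degree-3 polynomial gives T(m) = -3m³ - 3m² + m + 5.
Then T(7) = -1164.

-1164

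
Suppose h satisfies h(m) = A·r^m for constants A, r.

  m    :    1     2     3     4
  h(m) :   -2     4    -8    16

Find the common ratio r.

Consecutive ratio: 4/(-2) = -2, and -8/4 = -2, so r = -2.
Then A·(-2)^1 = -2 gives A = 1, and h(m) = 1·(-2)^m.

-2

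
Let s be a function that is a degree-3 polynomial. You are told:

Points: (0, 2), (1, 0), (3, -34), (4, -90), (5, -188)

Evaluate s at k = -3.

92

Write s(k) = ak³ + bk² + ck + d; the 5 given values yield a linear system in the 4 coefficients.
Solving, s(k) = -2k³ + 3k² - 3k + 2.
Then s(-3) = 92.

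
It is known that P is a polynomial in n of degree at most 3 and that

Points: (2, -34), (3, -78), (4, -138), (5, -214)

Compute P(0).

First differences: -44, -60, -76. Second differences: -16, -16.
Level-2 differences are constant, so P has degree 2.
Fitting a degree-2 polynomial gives P(n) = -8n² - 4n + 6.
Then P(0) = 6.

6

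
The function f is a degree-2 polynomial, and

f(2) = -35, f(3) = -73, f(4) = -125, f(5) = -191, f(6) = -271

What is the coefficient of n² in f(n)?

-7

First differences: -38, -52, -66, -80. Second differences: -14, -14, -14.
Level-2 differences are constant, so f has degree 2.
Fitting a degree-2 polynomial gives f(n) = -7n² - 3n - 1.
The coefficient of n² is -7.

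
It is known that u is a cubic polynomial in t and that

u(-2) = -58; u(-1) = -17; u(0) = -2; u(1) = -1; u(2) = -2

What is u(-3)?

First differences: 41, 15, 1, -1. Second differences: -26, -14, -2. Third differences: 12, 12.
Level-3 differences are constant, so u has degree 3.
Fitting a degree-3 polynomial gives u(t) = 2t³ - 7t² + 6t - 2.
Then u(-3) = -137.

-137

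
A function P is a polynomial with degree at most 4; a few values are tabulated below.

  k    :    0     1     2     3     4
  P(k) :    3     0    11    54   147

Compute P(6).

555

First differences: -3, 11, 43, 93. Second differences: 14, 32, 50. Third differences: 18, 18.
Level-3 differences are constant, so P has degree 3.
Fitting a degree-3 polynomial gives P(k) = 3k³ - 2k² - 4k + 3.
Then P(6) = 555.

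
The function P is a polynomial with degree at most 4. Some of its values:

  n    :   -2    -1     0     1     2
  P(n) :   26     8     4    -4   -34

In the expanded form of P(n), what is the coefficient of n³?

Write P(n) = an^4 + bn³ + cn² + dn + e; the 5 given values yield a linear system in the 5 coefficients.
Solving, the leading coefficient vanishes, and P(n) = -3n³ - 2n² - 3n + 4.
The coefficient of n³ is -3.

-3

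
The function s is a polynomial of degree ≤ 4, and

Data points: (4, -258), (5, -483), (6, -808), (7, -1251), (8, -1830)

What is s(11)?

First differences: -225, -325, -443, -579. Second differences: -100, -118, -136. Third differences: -18, -18.
Level-3 differences are constant, so s has degree 3.
Fitting a degree-3 polynomial gives s(n) = -3n³ - 5n² + 3n + 2.
Then s(11) = -4563.

-4563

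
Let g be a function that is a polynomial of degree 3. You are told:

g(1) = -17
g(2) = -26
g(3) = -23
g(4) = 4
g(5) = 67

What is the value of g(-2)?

-38

First differences: -9, 3, 27, 63. Second differences: 12, 24, 36. Third differences: 12, 12.
Level-3 differences are constant, so g has degree 3.
Fitting a degree-3 polynomial gives g(t) = 2t³ - 6t² - 5t - 8.
Then g(-2) = -38.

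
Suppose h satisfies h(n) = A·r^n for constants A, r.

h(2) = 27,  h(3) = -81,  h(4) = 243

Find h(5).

Consecutive ratio: -81/27 = -3, and 243/(-81) = -3, so r = -3.
Then A·(-3)^2 = 27 gives A = 3, and h(n) = 3·(-3)^n.
h(5) = 3·(-3)^5 = -729.

-729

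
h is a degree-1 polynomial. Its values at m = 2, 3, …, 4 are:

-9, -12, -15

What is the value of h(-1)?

0

First differences: -3, -3.
Level-1 differences are constant, so h has degree 1.
Fitting a degree-1 polynomial gives h(m) = -3m - 3.
Then h(-1) = 0.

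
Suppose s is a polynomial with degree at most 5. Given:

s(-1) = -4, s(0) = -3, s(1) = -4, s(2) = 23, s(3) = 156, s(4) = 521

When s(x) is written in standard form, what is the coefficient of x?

-1

First differences: 1, -1, 27, 133, 365. Second differences: -2, 28, 106, 232. Third differences: 30, 78, 126. Fourth differences: 48, 48.
Level-4 differences are constant, so s has degree 4.
Fitting a degree-4 polynomial gives s(x) = 2x^4 + x³ - 3x² - x - 3.
The coefficient of x is -1.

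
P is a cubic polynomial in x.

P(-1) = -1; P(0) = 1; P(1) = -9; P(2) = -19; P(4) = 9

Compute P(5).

Write P(x) = ax³ + bx² + cx + d; the 5 given values yield a linear system in the 4 coefficients.
Solving, P(x) = 2x³ - 6x² - 6x + 1.
Then P(5) = 71.

71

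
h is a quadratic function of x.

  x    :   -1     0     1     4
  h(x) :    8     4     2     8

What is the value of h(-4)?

32

Write h(x) = ax² + bx + c; the 4 given values yield a linear system in the 3 coefficients.
Solving, h(x) = x² - 3x + 4.
Then h(-4) = 32.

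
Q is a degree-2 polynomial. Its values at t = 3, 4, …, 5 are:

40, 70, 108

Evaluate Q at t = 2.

Write Q(t) = at² + bt + c; the 3 given values yield a linear system in the 3 coefficients.
Solving, Q(t) = 4t² + 2t - 2.
Then Q(2) = 18.

18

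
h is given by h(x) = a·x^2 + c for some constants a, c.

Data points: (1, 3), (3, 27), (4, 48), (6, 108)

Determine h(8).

192

From h(1) = 3 and h(3) = 27: 1a + c = 3 and 9a + c = 27.
Subtracting: 8a = 24, so a = 3; then c = 3 − 3·1 = 0.
So h(x) = 3x² + 0, and h(8) = 192.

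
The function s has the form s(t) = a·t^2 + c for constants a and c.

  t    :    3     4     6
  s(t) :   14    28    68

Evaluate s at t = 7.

From s(3) = 14 and s(4) = 28: 9a + c = 14 and 16a + c = 28.
Subtracting: 7a = 14, so a = 2; then c = 14 − 2·9 = -4.
So s(t) = 2t² − 4, and s(7) = 94.

94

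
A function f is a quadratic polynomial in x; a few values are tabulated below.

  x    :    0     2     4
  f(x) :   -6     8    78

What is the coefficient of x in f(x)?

-7

Write f(x) = ax² + bx + c; the 3 given values yield a linear system in the 3 coefficients.
Solving, f(x) = 7x² - 7x - 6.
The coefficient of x is -7.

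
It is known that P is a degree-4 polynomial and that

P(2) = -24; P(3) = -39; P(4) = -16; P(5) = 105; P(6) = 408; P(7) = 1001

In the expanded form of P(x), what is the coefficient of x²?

Write P(x) = ax^4 + bx³ + cx² + dx + e; the 6 given values yield a linear system in the 5 coefficients.
Solving, P(x) = x^4 - 4x³ - 4x.
The coefficient of x² is 0.

0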